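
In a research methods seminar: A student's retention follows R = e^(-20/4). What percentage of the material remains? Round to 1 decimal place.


R = e^(-t/S)
-t/S = -20/4 = -5.0
R = e^(-5.0) = 0.006738
Percentage = 0.006738 * 100
= 0.7


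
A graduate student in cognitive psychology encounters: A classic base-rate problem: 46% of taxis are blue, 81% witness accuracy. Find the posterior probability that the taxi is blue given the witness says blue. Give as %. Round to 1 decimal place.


P(blue | says blue) = P(says blue | blue)*P(blue) / [P(says blue | blue)*P(blue) + P(says blue | not blue)*P(not blue)]
Numerator = 0.81 * 0.46 = 0.3726
False identification = 0.19 * 0.54 = 0.1026
P = 0.3726 / (0.3726 + 0.1026)
= 0.3726 / 0.4752
As percentage = 78.4


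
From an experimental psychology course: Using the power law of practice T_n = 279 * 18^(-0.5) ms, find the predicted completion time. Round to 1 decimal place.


T_n = 279 * 18^(-0.5)
18^(-0.5) = 0.235702
T_n = 279 * 0.235702
= 65.8 ms


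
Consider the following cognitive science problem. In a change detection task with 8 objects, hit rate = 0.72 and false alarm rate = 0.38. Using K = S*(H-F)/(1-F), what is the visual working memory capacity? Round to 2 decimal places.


K = S * (H - F) / (1 - F)
H - F = 0.34
1 - F = 0.62
K = 8 * 0.34 / 0.62
= 4.39


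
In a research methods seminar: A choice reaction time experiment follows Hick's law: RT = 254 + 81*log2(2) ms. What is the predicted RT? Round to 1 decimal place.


RT = 254 + 81 * log2(2)
log2(2) = 1.0
RT = 254 + 81 * 1.0
= 254 + 81.0
= 335.0 ms


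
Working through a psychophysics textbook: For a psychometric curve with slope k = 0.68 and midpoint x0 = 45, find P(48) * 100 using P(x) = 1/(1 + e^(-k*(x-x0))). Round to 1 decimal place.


P(x) = 1/(1 + e^(-0.68*(48 - 45)))
Exponent = -0.68 * 3 = -2.04
e^(-2.04) = 0.130029
P = 1/(1 + 0.130029) = 0.884933
Percentage = 88.5


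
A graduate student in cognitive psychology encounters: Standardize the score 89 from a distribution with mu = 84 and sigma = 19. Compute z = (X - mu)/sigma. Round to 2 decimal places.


z = (X - mu) / sigma
= (89 - 84) / 19
= 5 / 19
= 0.26


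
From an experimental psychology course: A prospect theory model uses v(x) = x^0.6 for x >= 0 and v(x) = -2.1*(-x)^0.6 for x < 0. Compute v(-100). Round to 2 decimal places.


Since x = -100 < 0, use v(x) = -lambda*(-x)^alpha
(-x) = 100
100^0.6 = 15.8489
v(-100) = -2.1 * 15.8489
= -33.28


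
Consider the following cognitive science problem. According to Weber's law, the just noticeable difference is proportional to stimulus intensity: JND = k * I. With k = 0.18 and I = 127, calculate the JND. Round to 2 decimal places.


JND = k * I
JND = 0.18 * 127
= 22.86


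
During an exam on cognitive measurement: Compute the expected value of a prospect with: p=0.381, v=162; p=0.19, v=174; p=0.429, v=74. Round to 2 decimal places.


EU = sum(p_i * v_i)
0.381 * 162 = 61.722
0.19 * 174 = 33.06
0.429 * 74 = 31.746
EU = 61.722 + 33.06 + 31.746
= 126.53


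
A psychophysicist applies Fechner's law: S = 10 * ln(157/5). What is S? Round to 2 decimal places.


S = 10 * ln(157/5)
I/I0 = 31.4
ln(31.4) = 3.4468
S = 10 * 3.4468
= 34.47


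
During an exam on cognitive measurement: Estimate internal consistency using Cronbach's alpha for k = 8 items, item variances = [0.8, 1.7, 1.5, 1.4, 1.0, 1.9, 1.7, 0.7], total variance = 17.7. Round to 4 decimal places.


alpha = (k/(k-1)) * (1 - sum(s_i^2)/s_total^2)
sum(item variances) = 10.7
k/(k-1) = 8/7 = 1.142857
1 - 10.7/17.7 = 1 - 0.60452 = 0.39548
alpha = 1.142857 * 0.39548
= 0.4520


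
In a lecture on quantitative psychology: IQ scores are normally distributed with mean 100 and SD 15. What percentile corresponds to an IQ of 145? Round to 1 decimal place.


z = (IQ - mean) / SD
z = (145 - 100) / 15 = 3.0
Percentile = Phi(3.0) * 100
Phi(3.0) = 0.99865
= 99.9


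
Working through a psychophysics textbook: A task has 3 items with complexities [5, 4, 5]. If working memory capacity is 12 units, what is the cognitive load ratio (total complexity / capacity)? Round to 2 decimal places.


Total complexity = 5 + 4 + 5 = 14
Load = total / capacity = 14 / 12
= 1.17


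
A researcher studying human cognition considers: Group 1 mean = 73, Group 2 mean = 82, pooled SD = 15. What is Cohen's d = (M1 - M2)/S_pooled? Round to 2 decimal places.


Cohen's d = (M1 - M2) / S_pooled
= (73 - 82) / 15
= -9 / 15
= -0.60


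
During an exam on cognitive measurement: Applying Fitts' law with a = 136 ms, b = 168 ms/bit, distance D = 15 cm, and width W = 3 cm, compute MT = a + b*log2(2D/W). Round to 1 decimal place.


MT = 136 + 168 * log2(2*15/3)
2D/W = 10.0
log2(10.0) = 3.3219
MT = 136 + 168 * 3.3219
= 694.1 ms


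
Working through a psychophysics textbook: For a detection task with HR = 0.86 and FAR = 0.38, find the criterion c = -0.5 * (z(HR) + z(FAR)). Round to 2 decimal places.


c = -0.5 * (z(HR) + z(FAR))
z(0.86) = 1.0803
z(0.38) = -0.3055
c = -0.5 * (1.0803 + -0.3055)
= -0.5 * 0.7748
= -0.39


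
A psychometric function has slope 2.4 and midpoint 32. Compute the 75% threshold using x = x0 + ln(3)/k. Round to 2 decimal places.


At P = 0.75: 0.75 = 1/(1 + e^(-k*(x-x0)))
Solving: e^(-k*(x-x0)) = 1/3
x = x0 + ln(3)/k
ln(3) = 1.0986
x = 32 + 1.0986/2.4
= 32 + 0.4578
= 32.46


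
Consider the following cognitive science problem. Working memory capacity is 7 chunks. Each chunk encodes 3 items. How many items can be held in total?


Total items = chunks * items_per_chunk
= 7 * 3
= 21


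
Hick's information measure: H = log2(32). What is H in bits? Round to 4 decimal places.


H = log2(n)
H = log2(32)
= 5.0000


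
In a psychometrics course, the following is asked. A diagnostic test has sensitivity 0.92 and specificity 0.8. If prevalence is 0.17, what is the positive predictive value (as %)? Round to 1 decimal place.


PPV = (sens * prev) / (sens * prev + (1-spec) * (1-prev))
Numerator = 0.92 * 0.17 = 0.1564
P(positive and no disease) = (1 - spec) * (1 - prev) = (1 - 0.8) * (1 - 0.17) = 0.166
Denominator = 0.1564 + 0.166 = 0.3224
PPV = 0.1564 / 0.3224 = 0.485112
As percentage = 48.5


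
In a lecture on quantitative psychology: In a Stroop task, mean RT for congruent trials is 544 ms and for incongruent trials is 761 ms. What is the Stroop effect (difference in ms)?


Stroop effect = RT(incongruent) - RT(congruent)
= 761 - 544
= 217 ms


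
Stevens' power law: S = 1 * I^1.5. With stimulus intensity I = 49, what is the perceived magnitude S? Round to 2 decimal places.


S = 1 * 49^1.5
49^1.5 = 343.0
S = 1 * 343.0
= 343.00


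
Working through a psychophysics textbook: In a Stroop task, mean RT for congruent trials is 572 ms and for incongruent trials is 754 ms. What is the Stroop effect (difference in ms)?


Stroop effect = RT(incongruent) - RT(congruent)
= 754 - 572
= 182 ms


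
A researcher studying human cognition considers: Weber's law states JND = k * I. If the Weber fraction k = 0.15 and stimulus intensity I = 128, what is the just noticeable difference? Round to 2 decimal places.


JND = k * I
JND = 0.15 * 128
= 19.20


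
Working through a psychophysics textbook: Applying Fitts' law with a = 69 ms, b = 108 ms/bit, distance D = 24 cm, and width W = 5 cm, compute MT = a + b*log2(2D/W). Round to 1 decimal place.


MT = 69 + 108 * log2(2*24/5)
2D/W = 9.6
log2(9.6) = 3.263
MT = 69 + 108 * 3.263
= 421.4 ms


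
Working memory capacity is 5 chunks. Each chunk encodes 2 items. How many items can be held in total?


Total items = chunks * items_per_chunk
= 5 * 2
= 10


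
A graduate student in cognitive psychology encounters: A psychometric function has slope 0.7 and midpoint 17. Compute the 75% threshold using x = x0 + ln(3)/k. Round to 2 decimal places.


At P = 0.75: 0.75 = 1/(1 + e^(-k*(x-x0)))
Solving: e^(-k*(x-x0)) = 1/3
x = x0 + ln(3)/k
ln(3) = 1.0986
x = 17 + 1.0986/0.7
= 17 + 1.5694
= 18.57


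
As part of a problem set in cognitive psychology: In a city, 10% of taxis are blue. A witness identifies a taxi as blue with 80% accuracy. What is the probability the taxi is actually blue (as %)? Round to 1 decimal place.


P(blue | says blue) = P(says blue | blue)*P(blue) / [P(says blue | blue)*P(blue) + P(says blue | not blue)*P(not blue)]
Numerator = 0.8 * 0.1 = 0.08
False identification = 0.2 * 0.9 = 0.18
P = 0.08 / (0.08 + 0.18)
= 0.08 / 0.26
As percentage = 30.8


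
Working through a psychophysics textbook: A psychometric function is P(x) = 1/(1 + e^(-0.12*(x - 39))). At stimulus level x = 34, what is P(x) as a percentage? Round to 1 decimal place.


P(x) = 1/(1 + e^(-0.12*(34 - 39)))
Exponent = -0.12 * -5 = 0.6
e^(0.6) = 1.822119
P = 1/(1 + 1.822119) = 0.354344
Percentage = 35.4


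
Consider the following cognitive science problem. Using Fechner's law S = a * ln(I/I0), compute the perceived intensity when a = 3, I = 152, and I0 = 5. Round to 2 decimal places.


S = 3 * ln(152/5)
I/I0 = 30.4
ln(30.4) = 3.4144
S = 3 * 3.4144
= 10.24


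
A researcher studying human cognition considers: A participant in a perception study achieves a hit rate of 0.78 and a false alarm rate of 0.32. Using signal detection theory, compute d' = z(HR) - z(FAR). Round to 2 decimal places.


d' = z(HR) - z(FAR)
z(0.78) = 0.7722
z(0.32) = -0.4677
d' = 0.7722 - -0.4677
= 1.24


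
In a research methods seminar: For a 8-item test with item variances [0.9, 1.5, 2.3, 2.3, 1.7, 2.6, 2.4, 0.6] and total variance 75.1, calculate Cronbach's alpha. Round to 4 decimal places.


alpha = (k/(k-1)) * (1 - sum(s_i^2)/s_total^2)
sum(item variances) = 14.3
k/(k-1) = 8/7 = 1.142857
1 - 14.3/75.1 = 1 - 0.190413 = 0.809587
alpha = 1.142857 * 0.809587
= 0.9252


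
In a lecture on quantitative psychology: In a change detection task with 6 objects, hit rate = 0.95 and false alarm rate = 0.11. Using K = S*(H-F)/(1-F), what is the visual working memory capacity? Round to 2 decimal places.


K = S * (H - F) / (1 - F)
H - F = 0.84
1 - F = 0.89
K = 6 * 0.84 / 0.89
= 5.66


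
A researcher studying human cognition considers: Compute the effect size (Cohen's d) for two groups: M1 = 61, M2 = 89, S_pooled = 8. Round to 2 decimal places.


Cohen's d = (M1 - M2) / S_pooled
= (61 - 89) / 8
= -28 / 8
= -3.50


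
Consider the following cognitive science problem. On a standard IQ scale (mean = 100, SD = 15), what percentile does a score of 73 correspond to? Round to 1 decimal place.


z = (IQ - mean) / SD
z = (73 - 100) / 15 = -1.8
Percentile = Phi(-1.8) * 100
Phi(-1.8) = 0.03593
= 3.6


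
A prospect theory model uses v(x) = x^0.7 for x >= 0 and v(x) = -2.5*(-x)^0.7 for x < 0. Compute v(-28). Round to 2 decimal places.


Since x = -28 < 0, use v(x) = -lambda*(-x)^alpha
(-x) = 28
28^0.7 = 10.3041
v(-28) = -2.5 * 10.3041
= -25.76


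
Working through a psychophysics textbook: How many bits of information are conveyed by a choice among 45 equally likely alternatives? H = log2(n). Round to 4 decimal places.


H = log2(n)
H = log2(45)
= 5.4919


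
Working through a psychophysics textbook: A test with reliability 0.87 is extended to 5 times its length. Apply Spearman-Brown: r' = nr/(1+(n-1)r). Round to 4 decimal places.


r_new = n*r / (1 + (n-1)*r)
Numerator = 5 * 0.87 = 4.35
Denominator = 1 + 4 * 0.87 = 4.48
r_new = 4.35 / 4.48
= 0.9710


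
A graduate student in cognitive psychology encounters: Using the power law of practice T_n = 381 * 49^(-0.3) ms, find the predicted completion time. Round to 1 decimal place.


T_n = 381 * 49^(-0.3)
49^(-0.3) = 0.311129
T_n = 381 * 0.311129
= 118.5 ms


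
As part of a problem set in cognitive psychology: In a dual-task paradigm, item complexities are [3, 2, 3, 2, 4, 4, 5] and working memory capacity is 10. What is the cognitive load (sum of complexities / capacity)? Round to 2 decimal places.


Total complexity = 3 + 2 + 3 + 2 + 4 + 4 + 5 = 23
Load = total / capacity = 23 / 10
= 2.30


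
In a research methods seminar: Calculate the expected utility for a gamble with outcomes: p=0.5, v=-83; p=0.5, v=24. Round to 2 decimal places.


EU = sum(p_i * v_i)
0.5 * -83 = -41.5
0.5 * 24 = 12.0
EU = -41.5 + 12.0
= -29.50


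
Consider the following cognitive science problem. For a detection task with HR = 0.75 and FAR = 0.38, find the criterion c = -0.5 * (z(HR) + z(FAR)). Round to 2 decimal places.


c = -0.5 * (z(HR) + z(FAR))
z(0.75) = 0.6745
z(0.38) = -0.3055
c = -0.5 * (0.6745 + -0.3055)
= -0.5 * 0.369
= -0.18


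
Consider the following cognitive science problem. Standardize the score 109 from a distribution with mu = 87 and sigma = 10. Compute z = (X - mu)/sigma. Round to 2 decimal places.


z = (X - mu) / sigma
= (109 - 87) / 10
= 22 / 10
= 2.20


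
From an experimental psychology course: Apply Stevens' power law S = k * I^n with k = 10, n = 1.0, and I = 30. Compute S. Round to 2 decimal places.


S = 10 * 30^1.0
30^1.0 = 30.0
S = 10 * 30.0
= 300.00


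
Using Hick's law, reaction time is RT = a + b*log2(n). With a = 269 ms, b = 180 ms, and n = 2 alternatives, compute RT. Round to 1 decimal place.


RT = 269 + 180 * log2(2)
log2(2) = 1.0
RT = 269 + 180 * 1.0
= 269 + 180.0
= 449.0 ms


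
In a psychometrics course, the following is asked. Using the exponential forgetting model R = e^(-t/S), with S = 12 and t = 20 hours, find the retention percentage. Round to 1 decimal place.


R = e^(-t/S)
-t/S = -20/12 = -1.666667
R = e^(-1.666667) = 0.188876
Percentage = 0.188876 * 100
= 18.9


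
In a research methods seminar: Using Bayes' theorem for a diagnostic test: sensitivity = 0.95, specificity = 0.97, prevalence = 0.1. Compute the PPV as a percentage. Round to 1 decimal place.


PPV = (sens * prev) / (sens * prev + (1-spec) * (1-prev))
Numerator = 0.95 * 0.1 = 0.095
P(positive and no disease) = (1 - spec) * (1 - prev) = (1 - 0.97) * (1 - 0.1) = 0.027
Denominator = 0.095 + 0.027 = 0.122
PPV = 0.095 / 0.122 = 0.778689
As percentage = 77.9


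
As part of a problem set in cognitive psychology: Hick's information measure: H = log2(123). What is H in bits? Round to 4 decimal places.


H = log2(n)
H = log2(123)
= 6.9425


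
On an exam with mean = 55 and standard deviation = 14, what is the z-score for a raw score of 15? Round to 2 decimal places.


z = (X - mu) / sigma
= (15 - 55) / 14
= -40 / 14
= -2.86


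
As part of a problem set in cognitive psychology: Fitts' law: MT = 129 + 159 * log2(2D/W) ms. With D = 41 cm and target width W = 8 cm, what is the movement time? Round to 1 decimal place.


MT = 129 + 159 * log2(2*41/8)
2D/W = 10.25
log2(10.25) = 3.3576
MT = 129 + 159 * 3.3576
= 662.9 ms


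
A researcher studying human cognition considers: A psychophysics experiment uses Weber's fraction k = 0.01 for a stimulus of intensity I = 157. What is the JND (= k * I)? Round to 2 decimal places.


JND = k * I
JND = 0.01 * 157
= 1.57


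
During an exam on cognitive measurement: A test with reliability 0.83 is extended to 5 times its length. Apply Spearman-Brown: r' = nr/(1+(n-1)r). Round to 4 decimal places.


r_new = n*r / (1 + (n-1)*r)
Numerator = 5 * 0.83 = 4.15
Denominator = 1 + 4 * 0.83 = 4.32
r_new = 4.15 / 4.32
= 0.9606


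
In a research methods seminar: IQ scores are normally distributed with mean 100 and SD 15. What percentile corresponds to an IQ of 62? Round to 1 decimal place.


z = (IQ - mean) / SD
z = (62 - 100) / 15 = -2.5333
Percentile = Phi(-2.5333) * 100
Phi(-2.5333) = 0.00565
= 0.6


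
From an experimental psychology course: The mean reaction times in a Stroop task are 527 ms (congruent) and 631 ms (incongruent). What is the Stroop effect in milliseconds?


Stroop effect = RT(incongruent) - RT(congruent)
= 631 - 527
= 104 ms


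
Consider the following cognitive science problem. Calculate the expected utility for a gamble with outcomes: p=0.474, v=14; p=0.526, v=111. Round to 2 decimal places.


EU = sum(p_i * v_i)
0.474 * 14 = 6.636
0.526 * 111 = 58.386
EU = 6.636 + 58.386
= 65.02


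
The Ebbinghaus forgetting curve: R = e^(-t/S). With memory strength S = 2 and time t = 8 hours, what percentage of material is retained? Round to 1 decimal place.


R = e^(-t/S)
-t/S = -8/2 = -4.0
R = e^(-4.0) = 0.018316
Percentage = 0.018316 * 100
= 1.8


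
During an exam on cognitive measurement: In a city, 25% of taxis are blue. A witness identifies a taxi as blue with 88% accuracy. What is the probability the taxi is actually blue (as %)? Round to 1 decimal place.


P(blue | says blue) = P(says blue | blue)*P(blue) / [P(says blue | blue)*P(blue) + P(says blue | not blue)*P(not blue)]
Numerator = 0.88 * 0.25 = 0.22
False identification = 0.12 * 0.75 = 0.09
P = 0.22 / (0.22 + 0.09)
= 0.22 / 0.31
As percentage = 71.0


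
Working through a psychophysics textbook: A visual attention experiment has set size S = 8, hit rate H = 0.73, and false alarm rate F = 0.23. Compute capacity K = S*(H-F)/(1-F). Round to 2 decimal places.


K = S * (H - F) / (1 - F)
H - F = 0.5
1 - F = 0.77
K = 8 * 0.5 / 0.77
= 5.19


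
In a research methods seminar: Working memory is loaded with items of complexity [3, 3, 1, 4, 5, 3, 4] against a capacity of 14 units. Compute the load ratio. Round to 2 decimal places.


Total complexity = 3 + 3 + 1 + 4 + 5 + 3 + 4 = 23
Load = total / capacity = 23 / 14
= 1.64


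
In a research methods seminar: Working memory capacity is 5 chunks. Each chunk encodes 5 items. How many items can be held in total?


Total items = chunks * items_per_chunk
= 5 * 5
= 25


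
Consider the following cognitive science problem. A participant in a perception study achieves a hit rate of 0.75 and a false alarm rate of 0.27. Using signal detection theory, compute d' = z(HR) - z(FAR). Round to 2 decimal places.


d' = z(HR) - z(FAR)
z(0.75) = 0.6745
z(0.27) = -0.6128
d' = 0.6745 - -0.6128
= 1.29


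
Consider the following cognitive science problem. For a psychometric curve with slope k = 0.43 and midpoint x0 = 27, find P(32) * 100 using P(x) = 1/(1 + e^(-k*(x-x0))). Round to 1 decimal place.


P(x) = 1/(1 + e^(-0.43*(32 - 27)))
Exponent = -0.43 * 5 = -2.15
e^(-2.15) = 0.116484
P = 1/(1 + 0.116484) = 0.895669
Percentage = 89.6


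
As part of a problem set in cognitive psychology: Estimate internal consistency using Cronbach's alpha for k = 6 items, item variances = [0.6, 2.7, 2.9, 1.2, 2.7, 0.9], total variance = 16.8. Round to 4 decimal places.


alpha = (k/(k-1)) * (1 - sum(s_i^2)/s_total^2)
sum(item variances) = 11.0
k/(k-1) = 6/5 = 1.2
1 - 11.0/16.8 = 1 - 0.654762 = 0.345238
alpha = 1.2 * 0.345238
= 0.4143


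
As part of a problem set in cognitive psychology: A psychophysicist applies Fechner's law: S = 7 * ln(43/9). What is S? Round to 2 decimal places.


S = 7 * ln(43/9)
I/I0 = 4.777778
ln(4.777778) = 1.564
S = 7 * 1.564
= 10.95


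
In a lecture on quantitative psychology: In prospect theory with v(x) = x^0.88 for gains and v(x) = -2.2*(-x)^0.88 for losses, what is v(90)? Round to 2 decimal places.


Since x = 90 >= 0, use v(x) = x^0.88
90^0.88 = 52.4485
v(90) = 52.45


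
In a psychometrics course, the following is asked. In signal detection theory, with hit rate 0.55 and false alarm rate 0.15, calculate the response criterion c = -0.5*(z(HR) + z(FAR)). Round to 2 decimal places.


c = -0.5 * (z(HR) + z(FAR))
z(0.55) = 0.1257
z(0.15) = -1.0364
c = -0.5 * (0.1257 + -1.0364)
= -0.5 * -0.9107
= 0.46


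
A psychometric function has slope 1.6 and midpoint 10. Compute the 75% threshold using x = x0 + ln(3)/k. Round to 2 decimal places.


At P = 0.75: 0.75 = 1/(1 + e^(-k*(x-x0)))
Solving: e^(-k*(x-x0)) = 1/3
x = x0 + ln(3)/k
ln(3) = 1.0986
x = 10 + 1.0986/1.6
= 10 + 0.6866
= 10.69


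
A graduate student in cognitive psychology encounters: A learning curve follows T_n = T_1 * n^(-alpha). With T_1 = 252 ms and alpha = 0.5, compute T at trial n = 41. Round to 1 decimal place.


T_n = 252 * 41^(-0.5)
41^(-0.5) = 0.156174
T_n = 252 * 0.156174
= 39.4 ms


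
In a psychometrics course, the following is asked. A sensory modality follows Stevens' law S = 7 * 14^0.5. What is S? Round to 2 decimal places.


S = 7 * 14^0.5
14^0.5 = 3.7417
S = 7 * 3.7417
= 26.19


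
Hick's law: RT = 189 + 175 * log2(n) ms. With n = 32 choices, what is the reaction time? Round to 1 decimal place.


RT = 189 + 175 * log2(32)
log2(32) = 5.0
RT = 189 + 175 * 5.0
= 189 + 875.0
= 1064.0 ms


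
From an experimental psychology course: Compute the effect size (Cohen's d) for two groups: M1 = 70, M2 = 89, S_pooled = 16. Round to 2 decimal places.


Cohen's d = (M1 - M2) / S_pooled
= (70 - 89) / 16
= -19 / 16
= -1.19


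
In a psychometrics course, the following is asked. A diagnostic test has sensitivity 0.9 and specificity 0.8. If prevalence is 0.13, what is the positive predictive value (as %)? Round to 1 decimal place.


PPV = (sens * prev) / (sens * prev + (1-spec) * (1-prev))
Numerator = 0.9 * 0.13 = 0.117
P(positive and no disease) = (1 - spec) * (1 - prev) = (1 - 0.8) * (1 - 0.13) = 0.174
Denominator = 0.117 + 0.174 = 0.291
PPV = 0.117 / 0.291 = 0.402062
As percentage = 40.2


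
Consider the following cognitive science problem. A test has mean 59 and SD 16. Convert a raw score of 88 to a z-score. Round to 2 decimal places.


z = (X - mu) / sigma
= (88 - 59) / 16
= 29 / 16
= 1.81


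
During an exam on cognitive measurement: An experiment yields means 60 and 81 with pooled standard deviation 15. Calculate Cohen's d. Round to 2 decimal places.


Cohen's d = (M1 - M2) / S_pooled
= (60 - 81) / 15
= -21 / 15
= -1.40


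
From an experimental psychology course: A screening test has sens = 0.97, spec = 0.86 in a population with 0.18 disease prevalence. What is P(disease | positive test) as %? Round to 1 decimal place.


PPV = (sens * prev) / (sens * prev + (1-spec) * (1-prev))
Numerator = 0.97 * 0.18 = 0.1746
P(positive and no disease) = (1 - spec) * (1 - prev) = (1 - 0.86) * (1 - 0.18) = 0.1148
Denominator = 0.1746 + 0.1148 = 0.2894
PPV = 0.1746 / 0.2894 = 0.603317
As percentage = 60.3


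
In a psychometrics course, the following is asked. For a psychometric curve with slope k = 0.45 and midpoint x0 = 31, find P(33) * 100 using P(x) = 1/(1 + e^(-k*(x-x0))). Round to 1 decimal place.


P(x) = 1/(1 + e^(-0.45*(33 - 31)))
Exponent = -0.45 * 2 = -0.9
e^(-0.9) = 0.40657
P = 1/(1 + 0.40657) = 0.710949
Percentage = 71.1


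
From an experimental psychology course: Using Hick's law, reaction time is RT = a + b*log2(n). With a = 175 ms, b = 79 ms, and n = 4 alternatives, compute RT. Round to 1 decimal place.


RT = 175 + 79 * log2(4)
log2(4) = 2.0
RT = 175 + 79 * 2.0
= 175 + 158.0
= 333.0 ms


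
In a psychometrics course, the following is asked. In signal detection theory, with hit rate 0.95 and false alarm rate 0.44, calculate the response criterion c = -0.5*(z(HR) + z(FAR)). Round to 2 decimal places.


c = -0.5 * (z(HR) + z(FAR))
z(0.95) = 1.6449
z(0.44) = -0.151
c = -0.5 * (1.6449 + -0.151)
= -0.5 * 1.4939
= -0.75


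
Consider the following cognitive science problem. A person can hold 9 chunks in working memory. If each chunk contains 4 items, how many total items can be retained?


Total items = chunks * items_per_chunk
= 9 * 4
= 36


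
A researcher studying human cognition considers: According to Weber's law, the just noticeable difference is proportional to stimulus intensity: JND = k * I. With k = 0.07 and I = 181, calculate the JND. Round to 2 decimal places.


JND = k * I
JND = 0.07 * 181
= 12.67


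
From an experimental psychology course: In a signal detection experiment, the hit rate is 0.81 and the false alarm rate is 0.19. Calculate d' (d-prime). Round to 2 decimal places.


d' = z(HR) - z(FAR)
z(0.81) = 0.8779
z(0.19) = -0.8779
d' = 0.8779 - -0.8779
= 1.76


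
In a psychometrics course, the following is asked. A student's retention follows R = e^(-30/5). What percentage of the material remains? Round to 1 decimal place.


R = e^(-t/S)
-t/S = -30/5 = -6.0
R = e^(-6.0) = 0.002479
Percentage = 0.002479 * 100
= 0.2


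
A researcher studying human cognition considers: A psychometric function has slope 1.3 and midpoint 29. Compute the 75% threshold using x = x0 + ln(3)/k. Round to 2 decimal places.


At P = 0.75: 0.75 = 1/(1 + e^(-k*(x-x0)))
Solving: e^(-k*(x-x0)) = 1/3
x = x0 + ln(3)/k
ln(3) = 1.0986
x = 29 + 1.0986/1.3
= 29 + 0.8451
= 29.85


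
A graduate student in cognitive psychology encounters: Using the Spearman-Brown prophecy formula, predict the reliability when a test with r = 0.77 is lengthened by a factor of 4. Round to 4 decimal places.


r_new = n*r / (1 + (n-1)*r)
Numerator = 4 * 0.77 = 3.08
Denominator = 1 + 3 * 0.77 = 3.31
r_new = 3.08 / 3.31
= 0.9305


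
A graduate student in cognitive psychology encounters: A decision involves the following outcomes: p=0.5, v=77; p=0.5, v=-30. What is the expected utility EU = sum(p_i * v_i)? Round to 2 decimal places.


EU = sum(p_i * v_i)
0.5 * 77 = 38.5
0.5 * -30 = -15.0
EU = 38.5 + -15.0
= 23.50


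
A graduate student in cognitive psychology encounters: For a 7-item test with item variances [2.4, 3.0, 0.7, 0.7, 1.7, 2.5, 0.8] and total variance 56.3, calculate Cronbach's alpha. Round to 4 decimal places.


alpha = (k/(k-1)) * (1 - sum(s_i^2)/s_total^2)
sum(item variances) = 11.8
k/(k-1) = 7/6 = 1.166667
1 - 11.8/56.3 = 1 - 0.209591 = 0.790409
alpha = 1.166667 * 0.790409
= 0.9221


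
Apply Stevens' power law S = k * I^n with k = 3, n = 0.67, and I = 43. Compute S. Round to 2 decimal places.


S = 3 * 43^0.67
43^0.67 = 12.4286
S = 3 * 12.4286
= 37.29


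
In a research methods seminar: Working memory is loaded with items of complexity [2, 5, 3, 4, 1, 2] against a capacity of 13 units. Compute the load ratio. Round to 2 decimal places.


Total complexity = 2 + 5 + 3 + 4 + 1 + 2 = 17
Load = total / capacity = 17 / 13
= 1.31


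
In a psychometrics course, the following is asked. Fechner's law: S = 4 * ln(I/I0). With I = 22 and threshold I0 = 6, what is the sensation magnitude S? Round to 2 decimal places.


S = 4 * ln(22/6)
I/I0 = 3.666667
ln(3.666667) = 1.2993
S = 4 * 1.2993
= 5.20


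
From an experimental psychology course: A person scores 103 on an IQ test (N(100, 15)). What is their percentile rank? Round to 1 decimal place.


z = (IQ - mean) / SD
z = (103 - 100) / 15 = 0.2
Percentile = Phi(0.2) * 100
Phi(0.2) = 0.57926
= 57.9


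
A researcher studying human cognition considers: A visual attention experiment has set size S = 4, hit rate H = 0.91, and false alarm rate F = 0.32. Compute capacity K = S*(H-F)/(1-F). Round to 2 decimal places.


K = S * (H - F) / (1 - F)
H - F = 0.59
1 - F = 0.68
K = 4 * 0.59 / 0.68
= 3.47


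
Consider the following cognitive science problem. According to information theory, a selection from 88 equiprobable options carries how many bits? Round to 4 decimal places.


H = log2(n)
H = log2(88)
= 6.4594


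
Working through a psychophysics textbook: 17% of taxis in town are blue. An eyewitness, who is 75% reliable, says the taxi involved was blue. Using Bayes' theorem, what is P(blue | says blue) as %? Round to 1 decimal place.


P(blue | says blue) = P(says blue | blue)*P(blue) / [P(says blue | blue)*P(blue) + P(says blue | not blue)*P(not blue)]
Numerator = 0.75 * 0.17 = 0.1275
False identification = 0.25 * 0.83 = 0.2075
P = 0.1275 / (0.1275 + 0.2075)
= 0.1275 / 0.335
As percentage = 38.1


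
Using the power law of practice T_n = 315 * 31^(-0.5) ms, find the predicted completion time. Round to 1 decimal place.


T_n = 315 * 31^(-0.5)
31^(-0.5) = 0.179605
T_n = 315 * 0.179605
= 56.6 ms


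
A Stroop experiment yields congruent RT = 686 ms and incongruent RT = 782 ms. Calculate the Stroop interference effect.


Stroop effect = RT(incongruent) - RT(congruent)
= 782 - 686
= 96 ms


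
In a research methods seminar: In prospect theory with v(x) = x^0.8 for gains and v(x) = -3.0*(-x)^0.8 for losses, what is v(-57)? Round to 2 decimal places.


Since x = -57 < 0, use v(x) = -lambda*(-x)^alpha
(-x) = 57
57^0.8 = 25.3922
v(-57) = -3.0 * 25.3922
= -76.18


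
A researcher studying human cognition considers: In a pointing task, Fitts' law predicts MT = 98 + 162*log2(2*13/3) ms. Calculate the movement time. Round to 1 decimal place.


MT = 98 + 162 * log2(2*13/3)
2D/W = 8.666667
log2(8.666667) = 3.1155
MT = 98 + 162 * 3.1155
= 602.7 ms


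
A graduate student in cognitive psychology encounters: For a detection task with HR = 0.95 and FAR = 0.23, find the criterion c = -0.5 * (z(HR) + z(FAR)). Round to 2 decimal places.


c = -0.5 * (z(HR) + z(FAR))
z(0.95) = 1.6449
z(0.23) = -0.7388
c = -0.5 * (1.6449 + -0.7388)
= -0.5 * 0.9061
= -0.45


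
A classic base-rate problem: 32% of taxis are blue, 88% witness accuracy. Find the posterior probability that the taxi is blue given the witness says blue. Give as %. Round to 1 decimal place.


P(blue | says blue) = P(says blue | blue)*P(blue) / [P(says blue | blue)*P(blue) + P(says blue | not blue)*P(not blue)]
Numerator = 0.88 * 0.32 = 0.2816
False identification = 0.12 * 0.68 = 0.0816
P = 0.2816 / (0.2816 + 0.0816)
= 0.2816 / 0.3632
As percentage = 77.5


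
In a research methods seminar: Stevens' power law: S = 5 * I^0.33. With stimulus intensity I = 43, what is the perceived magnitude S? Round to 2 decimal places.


S = 5 * 43^0.33
43^0.33 = 3.4597
S = 5 * 3.4597
= 17.30


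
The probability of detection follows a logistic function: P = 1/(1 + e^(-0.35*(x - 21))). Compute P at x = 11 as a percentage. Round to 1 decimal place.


P(x) = 1/(1 + e^(-0.35*(11 - 21)))
Exponent = -0.35 * -10 = 3.5
e^(3.5) = 33.115452
P = 1/(1 + 33.115452) = 0.029312
Percentage = 2.9


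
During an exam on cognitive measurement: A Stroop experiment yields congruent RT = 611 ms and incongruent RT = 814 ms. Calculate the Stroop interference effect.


Stroop effect = RT(incongruent) - RT(congruent)
= 814 - 611
= 203 ms


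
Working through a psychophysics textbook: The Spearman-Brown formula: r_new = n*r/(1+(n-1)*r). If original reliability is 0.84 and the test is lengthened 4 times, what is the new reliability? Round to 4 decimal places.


r_new = n*r / (1 + (n-1)*r)
Numerator = 4 * 0.84 = 3.36
Denominator = 1 + 3 * 0.84 = 3.52
r_new = 3.36 / 3.52
= 0.9545


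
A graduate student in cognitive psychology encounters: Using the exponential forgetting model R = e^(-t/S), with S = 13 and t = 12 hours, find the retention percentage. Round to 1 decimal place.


R = e^(-t/S)
-t/S = -12/13 = -0.923077
R = e^(-0.923077) = 0.397295
Percentage = 0.397295 * 100
= 39.7


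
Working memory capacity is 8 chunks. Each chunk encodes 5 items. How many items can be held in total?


Total items = chunks * items_per_chunk
= 8 * 5
= 40


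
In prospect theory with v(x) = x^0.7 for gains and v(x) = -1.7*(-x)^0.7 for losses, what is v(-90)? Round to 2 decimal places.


Since x = -90 < 0, use v(x) = -lambda*(-x)^alpha
(-x) = 90
90^0.7 = 23.333
v(-90) = -1.7 * 23.333
= -39.67


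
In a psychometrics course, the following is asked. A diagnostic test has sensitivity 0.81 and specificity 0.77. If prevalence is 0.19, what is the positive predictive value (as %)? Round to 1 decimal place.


PPV = (sens * prev) / (sens * prev + (1-spec) * (1-prev))
Numerator = 0.81 * 0.19 = 0.1539
P(positive and no disease) = (1 - spec) * (1 - prev) = (1 - 0.77) * (1 - 0.19) = 0.1863
Denominator = 0.1539 + 0.1863 = 0.3402
PPV = 0.1539 / 0.3402 = 0.452381
As percentage = 45.2


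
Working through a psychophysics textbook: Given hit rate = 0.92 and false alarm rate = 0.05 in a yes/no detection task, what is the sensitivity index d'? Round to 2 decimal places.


d' = z(HR) - z(FAR)
z(0.92) = 1.4051
z(0.05) = -1.6449
d' = 1.4051 - -1.6449
= 3.05


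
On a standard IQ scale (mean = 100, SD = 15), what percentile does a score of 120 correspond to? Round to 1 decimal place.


z = (IQ - mean) / SD
z = (120 - 100) / 15 = 1.3333
Percentile = Phi(1.3333) * 100
Phi(1.3333) = 0.908783
= 90.9


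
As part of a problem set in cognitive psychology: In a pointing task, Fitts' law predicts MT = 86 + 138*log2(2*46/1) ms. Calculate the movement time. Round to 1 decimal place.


MT = 86 + 138 * log2(2*46/1)
2D/W = 92.0
log2(92.0) = 6.5236
MT = 86 + 138 * 6.5236
= 986.3 ms


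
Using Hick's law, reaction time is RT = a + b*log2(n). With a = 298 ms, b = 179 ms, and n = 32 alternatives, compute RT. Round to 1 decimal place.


RT = 298 + 179 * log2(32)
log2(32) = 5.0
RT = 298 + 179 * 5.0
= 298 + 895.0
= 1193.0 ms


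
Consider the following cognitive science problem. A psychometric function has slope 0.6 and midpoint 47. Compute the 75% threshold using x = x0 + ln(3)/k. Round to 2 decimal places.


At P = 0.75: 0.75 = 1/(1 + e^(-k*(x-x0)))
Solving: e^(-k*(x-x0)) = 1/3
x = x0 + ln(3)/k
ln(3) = 1.0986
x = 47 + 1.0986/0.6
= 47 + 1.831
= 48.83


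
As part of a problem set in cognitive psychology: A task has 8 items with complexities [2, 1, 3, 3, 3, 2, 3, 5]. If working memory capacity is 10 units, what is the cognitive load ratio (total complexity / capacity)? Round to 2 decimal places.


Total complexity = 2 + 1 + 3 + 3 + 3 + 2 + 3 + 5 = 22
Load = total / capacity = 22 / 10
= 2.20


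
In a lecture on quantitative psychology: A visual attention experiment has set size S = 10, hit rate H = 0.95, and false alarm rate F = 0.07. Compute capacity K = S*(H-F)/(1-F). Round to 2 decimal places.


K = S * (H - F) / (1 - F)
H - F = 0.88
1 - F = 0.93
K = 10 * 0.88 / 0.93
= 9.46


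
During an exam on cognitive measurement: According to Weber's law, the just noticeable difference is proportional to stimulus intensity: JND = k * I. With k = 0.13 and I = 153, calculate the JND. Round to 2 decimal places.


JND = k * I
JND = 0.13 * 153
= 19.89


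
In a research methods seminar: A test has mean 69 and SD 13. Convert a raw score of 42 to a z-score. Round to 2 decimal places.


z = (X - mu) / sigma
= (42 - 69) / 13
= -27 / 13
= -2.08


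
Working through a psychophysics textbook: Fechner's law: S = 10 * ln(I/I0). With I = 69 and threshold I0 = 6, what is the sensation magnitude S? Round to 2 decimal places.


S = 10 * ln(69/6)
I/I0 = 11.5
ln(11.5) = 2.4423
S = 10 * 2.4423
= 24.42


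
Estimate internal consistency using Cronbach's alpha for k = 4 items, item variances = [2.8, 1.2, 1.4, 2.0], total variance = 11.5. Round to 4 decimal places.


alpha = (k/(k-1)) * (1 - sum(s_i^2)/s_total^2)
sum(item variances) = 7.4
k/(k-1) = 4/3 = 1.333333
1 - 7.4/11.5 = 1 - 0.643478 = 0.356522
alpha = 1.333333 * 0.356522
= 0.4754


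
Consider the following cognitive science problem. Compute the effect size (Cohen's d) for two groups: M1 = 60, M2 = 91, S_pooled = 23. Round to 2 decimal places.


Cohen's d = (M1 - M2) / S_pooled
= (60 - 91) / 23
= -31 / 23
= -1.35


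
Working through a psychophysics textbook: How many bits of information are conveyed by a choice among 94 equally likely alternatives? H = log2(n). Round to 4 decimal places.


H = log2(n)
H = log2(94)
= 6.5546


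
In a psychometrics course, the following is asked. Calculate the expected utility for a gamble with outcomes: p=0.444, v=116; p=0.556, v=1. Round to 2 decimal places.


EU = sum(p_i * v_i)
0.444 * 116 = 51.504
0.556 * 1 = 0.556
EU = 51.504 + 0.556
= 52.06


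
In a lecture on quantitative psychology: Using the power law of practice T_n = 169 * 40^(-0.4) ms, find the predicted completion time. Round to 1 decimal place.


T_n = 169 * 40^(-0.4)
40^(-0.4) = 0.228653
T_n = 169 * 0.228653
= 38.6 ms


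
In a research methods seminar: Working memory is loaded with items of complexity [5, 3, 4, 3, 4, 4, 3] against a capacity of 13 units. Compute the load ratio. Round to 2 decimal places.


Total complexity = 5 + 3 + 4 + 3 + 4 + 4 + 3 = 26
Load = total / capacity = 26 / 13
= 2.00


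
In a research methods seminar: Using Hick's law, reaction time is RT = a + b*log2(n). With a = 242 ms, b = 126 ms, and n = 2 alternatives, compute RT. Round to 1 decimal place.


RT = 242 + 126 * log2(2)
log2(2) = 1.0
RT = 242 + 126 * 1.0
= 242 + 126.0
= 368.0 ms


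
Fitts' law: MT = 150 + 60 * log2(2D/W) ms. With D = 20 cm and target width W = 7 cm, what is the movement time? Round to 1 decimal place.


MT = 150 + 60 * log2(2*20/7)
2D/W = 5.714286
log2(5.714286) = 2.5146
MT = 150 + 60 * 2.5146
= 300.9 ms


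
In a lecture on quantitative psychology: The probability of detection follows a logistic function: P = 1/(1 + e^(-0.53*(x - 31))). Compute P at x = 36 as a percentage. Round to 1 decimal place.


P(x) = 1/(1 + e^(-0.53*(36 - 31)))
Exponent = -0.53 * 5 = -2.65
e^(-2.65) = 0.070651
P = 1/(1 + 0.070651) = 0.934011
Percentage = 93.4


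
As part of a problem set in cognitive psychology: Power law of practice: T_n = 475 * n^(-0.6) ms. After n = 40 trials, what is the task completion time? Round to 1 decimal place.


T_n = 475 * 40^(-0.6)
40^(-0.6) = 0.109336
T_n = 475 * 0.109336
= 51.9 ms


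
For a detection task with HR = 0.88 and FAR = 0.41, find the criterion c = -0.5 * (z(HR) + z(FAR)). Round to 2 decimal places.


c = -0.5 * (z(HR) + z(FAR))
z(0.88) = 1.175
z(0.41) = -0.2275
c = -0.5 * (1.175 + -0.2275)
= -0.5 * 0.9475
= -0.47


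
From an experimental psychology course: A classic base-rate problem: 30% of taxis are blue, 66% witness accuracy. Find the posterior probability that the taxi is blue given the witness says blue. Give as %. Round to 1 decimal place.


P(blue | says blue) = P(says blue | blue)*P(blue) / [P(says blue | blue)*P(blue) + P(says blue | not blue)*P(not blue)]
Numerator = 0.66 * 0.3 = 0.198
False identification = 0.34 * 0.7 = 0.238
P = 0.198 / (0.198 + 0.238)
= 0.198 / 0.436
As percentage = 45.4


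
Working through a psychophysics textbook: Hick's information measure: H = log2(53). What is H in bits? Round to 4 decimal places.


H = log2(n)
H = log2(53)
= 5.7279


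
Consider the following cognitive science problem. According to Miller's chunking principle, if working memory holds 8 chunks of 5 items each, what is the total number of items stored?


Total items = chunks * items_per_chunk
= 8 * 5
= 40


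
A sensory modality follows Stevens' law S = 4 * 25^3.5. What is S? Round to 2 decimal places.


S = 4 * 25^3.5
25^3.5 = 78125.0
S = 4 * 78125.0
= 312500.00


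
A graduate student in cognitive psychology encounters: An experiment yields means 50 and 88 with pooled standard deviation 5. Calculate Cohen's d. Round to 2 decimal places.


Cohen's d = (M1 - M2) / S_pooled
= (50 - 88) / 5
= -38 / 5
= -7.60


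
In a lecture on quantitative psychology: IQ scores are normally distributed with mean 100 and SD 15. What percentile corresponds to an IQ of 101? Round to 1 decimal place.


z = (IQ - mean) / SD
z = (101 - 100) / 15 = 0.0667
Percentile = Phi(0.0667) * 100
Phi(0.0667) = 0.52659
= 52.7


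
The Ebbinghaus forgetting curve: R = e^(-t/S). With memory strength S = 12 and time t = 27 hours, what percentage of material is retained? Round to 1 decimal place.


R = e^(-t/S)
-t/S = -27/12 = -2.25
R = e^(-2.25) = 0.105399
Percentage = 0.105399 * 100
= 10.5


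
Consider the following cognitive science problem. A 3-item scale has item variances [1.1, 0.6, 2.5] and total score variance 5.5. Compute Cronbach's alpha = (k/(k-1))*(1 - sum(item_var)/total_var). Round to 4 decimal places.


alpha = (k/(k-1)) * (1 - sum(s_i^2)/s_total^2)
sum(item variances) = 4.2
k/(k-1) = 3/2 = 1.5
1 - 4.2/5.5 = 1 - 0.763636 = 0.236364
alpha = 1.5 * 0.236364
= 0.3545


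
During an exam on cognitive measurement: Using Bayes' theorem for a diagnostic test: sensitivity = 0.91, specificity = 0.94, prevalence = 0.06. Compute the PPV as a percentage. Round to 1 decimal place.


PPV = (sens * prev) / (sens * prev + (1-spec) * (1-prev))
Numerator = 0.91 * 0.06 = 0.0546
P(positive and no disease) = (1 - spec) * (1 - prev) = (1 - 0.94) * (1 - 0.06) = 0.0564
Denominator = 0.0546 + 0.0564 = 0.111
PPV = 0.0546 / 0.111 = 0.491892
As percentage = 49.2
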